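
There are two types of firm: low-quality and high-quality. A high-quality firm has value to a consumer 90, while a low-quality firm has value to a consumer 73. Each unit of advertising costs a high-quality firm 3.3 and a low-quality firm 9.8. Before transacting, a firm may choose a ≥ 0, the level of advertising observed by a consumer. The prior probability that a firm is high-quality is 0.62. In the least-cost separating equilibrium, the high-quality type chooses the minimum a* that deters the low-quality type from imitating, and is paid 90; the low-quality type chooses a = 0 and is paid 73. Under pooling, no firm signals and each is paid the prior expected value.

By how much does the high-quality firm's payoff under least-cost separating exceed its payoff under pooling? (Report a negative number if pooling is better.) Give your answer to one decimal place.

0.7

Least-cost separating signal: a* solves 73 = 90 − 9.8·a*, so a* = (90 − 73)/9.8 ≈ 1.7347.
High-quality type's separating payoff: 90 − 3.3 × a* = 90 − 3.3 × (90 − 73)/9.8 = 90 − 56.1/9.8 ≈ 84.276.
Pooling payoff: 0.62 × 90 + 0.38 × 73 = 83.54.
Difference: 84.276 − 83.54 = 0.736, i.e. 0.7 to one decimal place.
The high-quality type prefers to separate.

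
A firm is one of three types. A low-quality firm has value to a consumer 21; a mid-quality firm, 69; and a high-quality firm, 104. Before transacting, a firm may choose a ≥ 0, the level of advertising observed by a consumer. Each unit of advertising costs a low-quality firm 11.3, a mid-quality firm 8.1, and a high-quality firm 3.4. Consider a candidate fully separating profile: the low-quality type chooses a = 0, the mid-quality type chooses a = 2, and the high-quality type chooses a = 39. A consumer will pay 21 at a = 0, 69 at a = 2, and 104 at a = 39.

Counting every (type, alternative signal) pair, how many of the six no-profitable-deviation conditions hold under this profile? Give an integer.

High-quality (own payoff 104 − 3.4×39 = -28.6): to a=0 gives 21 → profitable ✗; to a=2 gives 69 − 3.4×2 = 62.2 → profitable ✗.
Mid-quality (own payoff 69 − 8.1×2 = 52.8): to a=0 gives 21 → no gain ✓; to a=39 gives 104 − 8.1×39 = -211.9 → no gain ✓.
Low-quality (own payoff 21): to a=2 gives 69 − 11.3×2 = 46.4 → profitable ✗; to a=39 gives 104 − 11.3×39 = -336.7 → no gain ✓.
3 of the 6 constraints hold; not an equilibrium.

3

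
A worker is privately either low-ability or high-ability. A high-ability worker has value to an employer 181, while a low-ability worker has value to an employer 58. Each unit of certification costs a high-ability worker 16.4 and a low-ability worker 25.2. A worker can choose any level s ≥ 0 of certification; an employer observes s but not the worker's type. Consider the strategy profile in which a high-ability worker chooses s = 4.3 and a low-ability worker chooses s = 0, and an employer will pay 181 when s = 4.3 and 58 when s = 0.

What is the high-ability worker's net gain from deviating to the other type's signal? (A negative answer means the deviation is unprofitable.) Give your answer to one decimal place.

-52.5

Playing s = 4.3 the high-ability worker receives 181 − 16.4 × 4.3 = 110.48.
Deviating to s = 0 yields 58 instead.
Gain from deviating: 58 − 110.48 = -52.48, i.e. -52.5 to one decimal place.
The gain is negative, so the high-ability type's incentive-compatibility constraint is satisfied.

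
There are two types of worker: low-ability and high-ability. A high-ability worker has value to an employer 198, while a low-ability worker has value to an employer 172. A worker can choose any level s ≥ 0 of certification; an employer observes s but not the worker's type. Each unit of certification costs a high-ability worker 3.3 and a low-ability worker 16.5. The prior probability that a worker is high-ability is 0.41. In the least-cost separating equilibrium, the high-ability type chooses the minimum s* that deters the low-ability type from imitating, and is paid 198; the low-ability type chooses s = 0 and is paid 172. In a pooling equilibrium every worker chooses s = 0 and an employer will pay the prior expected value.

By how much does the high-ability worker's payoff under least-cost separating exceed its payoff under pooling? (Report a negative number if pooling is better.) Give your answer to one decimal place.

Least-cost separating signal: s* solves 172 = 198 − 16.5·s*, so s* = (198 − 172)/16.5 ≈ 1.5758.
High-ability type's separating payoff: 198 − 3.3 × s* = 198 − 3.3 × (198 − 172)/16.5 = 198 − 85.8/16.5 = 192.8.
Pooling payoff: 0.41 × 198 + 0.59 × 172 = 182.66.
Difference: 192.8 − 182.66 = 10.14, i.e. 10.1 to one decimal place.
The high-ability type prefers to separate.

10.1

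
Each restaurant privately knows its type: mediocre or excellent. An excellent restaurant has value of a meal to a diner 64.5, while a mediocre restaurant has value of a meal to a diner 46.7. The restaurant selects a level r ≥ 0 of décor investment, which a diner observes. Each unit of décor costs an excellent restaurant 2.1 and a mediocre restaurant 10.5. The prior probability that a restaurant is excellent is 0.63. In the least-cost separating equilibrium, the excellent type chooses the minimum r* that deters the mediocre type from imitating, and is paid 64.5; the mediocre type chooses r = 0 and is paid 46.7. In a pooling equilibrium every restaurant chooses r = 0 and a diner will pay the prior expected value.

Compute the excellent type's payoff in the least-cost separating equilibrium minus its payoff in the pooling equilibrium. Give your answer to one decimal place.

3.0

Least-cost separating signal: r* solves 46.7 = 64.5 − 10.5·r*, so r* = (64.5 − 46.7)/10.5 ≈ 1.6952.
Excellent type's separating payoff: 64.5 − 2.1 × r* = 64.5 − 2.1 × (64.5 − 46.7)/10.5 = 64.5 − 37.38/10.5 = 60.94.
Pooling payoff: 0.63 × 64.5 + 0.37 × 46.7 = 57.914.
Difference: 60.94 − 57.914 = 3.026, i.e. 3.0 to one decimal place.
The excellent type prefers to separate.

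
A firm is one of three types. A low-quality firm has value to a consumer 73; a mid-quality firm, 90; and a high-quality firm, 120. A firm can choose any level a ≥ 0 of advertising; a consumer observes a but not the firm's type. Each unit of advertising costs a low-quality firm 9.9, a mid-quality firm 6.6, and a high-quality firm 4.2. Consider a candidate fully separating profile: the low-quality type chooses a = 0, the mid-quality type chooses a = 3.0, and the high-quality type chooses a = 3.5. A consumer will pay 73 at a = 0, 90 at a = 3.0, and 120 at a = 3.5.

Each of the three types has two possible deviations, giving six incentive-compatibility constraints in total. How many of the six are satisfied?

High-quality (own payoff 120 − 4.2×3.5 = 105.3): to a=0 gives 73 → no gain ✓; to a=3.0 gives 90 − 4.2×3.0 = 77.4 → no gain ✓.
Mid-quality (own payoff 90 − 6.6×3.0 = 70.2): to a=0 gives 73 → profitable ✗; to a=3.5 gives 120 − 6.6×3.5 = 96.9 → profitable ✗.
Low-quality (own payoff 73): to a=3.0 gives 90 − 9.9×3.0 = 60.3 → no gain ✓; to a=3.5 gives 120 − 9.9×3.5 = 85.35 → profitable ✗.
3 of the 6 constraints hold; not an equilibrium.

3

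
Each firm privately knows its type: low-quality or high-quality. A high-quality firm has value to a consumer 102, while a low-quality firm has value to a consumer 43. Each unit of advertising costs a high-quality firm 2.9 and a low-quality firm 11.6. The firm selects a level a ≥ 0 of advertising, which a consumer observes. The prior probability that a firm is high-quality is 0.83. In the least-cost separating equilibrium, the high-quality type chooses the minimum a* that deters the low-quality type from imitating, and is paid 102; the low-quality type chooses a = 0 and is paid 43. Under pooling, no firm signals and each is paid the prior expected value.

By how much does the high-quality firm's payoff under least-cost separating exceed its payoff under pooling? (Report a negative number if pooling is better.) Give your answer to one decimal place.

-4.7

Least-cost separating signal: a* solves 43 = 102 − 11.6·a*, so a* = (102 − 43)/11.6 ≈ 5.0862.
High-quality type's separating payoff: 102 − 2.9 × a* = 102 − 2.9 × (102 − 43)/11.6 = 102 − 171.1/11.6 = 87.25.
Pooling payoff: 0.83 × 102 + 0.17 × 43 = 91.97.
Difference: 87.25 − 91.97 = -4.72, i.e. -4.7 to one decimal place.
The high-quality type would prefer the pooling outcome.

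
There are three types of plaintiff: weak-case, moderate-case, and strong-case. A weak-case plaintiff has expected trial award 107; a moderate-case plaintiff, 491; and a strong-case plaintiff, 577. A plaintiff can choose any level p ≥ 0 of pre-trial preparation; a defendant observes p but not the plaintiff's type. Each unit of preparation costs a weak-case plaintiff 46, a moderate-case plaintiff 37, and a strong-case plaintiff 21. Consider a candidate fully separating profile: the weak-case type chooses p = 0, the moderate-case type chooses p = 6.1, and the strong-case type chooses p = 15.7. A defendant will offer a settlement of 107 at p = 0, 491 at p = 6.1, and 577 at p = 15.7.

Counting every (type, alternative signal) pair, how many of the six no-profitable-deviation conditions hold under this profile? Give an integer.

4

Weak-case (own payoff 107): to p=6.1 gives 491 − 46×6.1 = 210.4 → profitable ✗; to p=15.7 gives 577 − 46×15.7 = -145.2 → no gain ✓.
Moderate-case (own payoff 491 − 37×6.1 = 265.3): to p=0 gives 107 → no gain ✓; to p=15.7 gives 577 − 37×15.7 = -3.9 → no gain ✓.
Strong-case (own payoff 577 − 21×15.7 = 247.3): to p=0 gives 107 → no gain ✓; to p=6.1 gives 491 − 21×6.1 = 362.9 → profitable ✗.
4 of the 6 constraints hold; not an equilibrium.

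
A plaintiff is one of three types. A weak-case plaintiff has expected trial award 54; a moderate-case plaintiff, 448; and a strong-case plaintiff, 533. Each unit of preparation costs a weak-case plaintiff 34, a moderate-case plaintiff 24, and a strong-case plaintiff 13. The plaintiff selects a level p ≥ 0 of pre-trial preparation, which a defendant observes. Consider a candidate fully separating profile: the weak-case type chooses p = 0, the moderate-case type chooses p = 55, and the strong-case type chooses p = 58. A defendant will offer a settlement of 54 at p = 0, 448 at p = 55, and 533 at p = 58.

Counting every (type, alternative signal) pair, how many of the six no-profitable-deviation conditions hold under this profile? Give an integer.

3

Moderate-case (own payoff 448 − 24×55 = -872): to p=0 gives 54 → profitable ✗; to p=58 gives 533 − 24×58 = -859 → profitable ✗.
Strong-case (own payoff 533 − 13×58 = -221): to p=0 gives 54 → profitable ✗; to p=55 gives 448 − 13×55 = -267 → no gain ✓.
Weak-case (own payoff 54): to p=55 gives 448 − 34×55 = -1422 → no gain ✓; to p=58 gives 533 − 34×58 = -1439 → no gain ✓.
3 of the 6 constraints hold; not an equilibrium.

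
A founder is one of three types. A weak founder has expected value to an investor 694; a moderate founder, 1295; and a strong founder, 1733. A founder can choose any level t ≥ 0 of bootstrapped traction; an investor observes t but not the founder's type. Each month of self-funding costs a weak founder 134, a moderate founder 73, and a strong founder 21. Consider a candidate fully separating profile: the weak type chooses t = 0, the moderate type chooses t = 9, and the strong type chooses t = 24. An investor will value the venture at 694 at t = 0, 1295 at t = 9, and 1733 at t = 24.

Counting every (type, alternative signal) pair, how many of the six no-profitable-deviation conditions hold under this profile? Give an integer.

Strong (own payoff 1733 − 21×24 = 1229): to t=0 gives 694 → no gain ✓; to t=9 gives 1295 − 21×9 = 1106 → no gain ✓.
Moderate (own payoff 1295 − 73×9 = 638): to t=0 gives 694 → profitable ✗; to t=24 gives 1733 − 73×24 = -19 → no gain ✓.
Weak (own payoff 694): to t=9 gives 1295 − 134×9 = 89 → no gain ✓; to t=24 gives 1733 − 134×24 = -1483 → no gain ✓.
5 of the 6 constraints hold; not an equilibrium.

5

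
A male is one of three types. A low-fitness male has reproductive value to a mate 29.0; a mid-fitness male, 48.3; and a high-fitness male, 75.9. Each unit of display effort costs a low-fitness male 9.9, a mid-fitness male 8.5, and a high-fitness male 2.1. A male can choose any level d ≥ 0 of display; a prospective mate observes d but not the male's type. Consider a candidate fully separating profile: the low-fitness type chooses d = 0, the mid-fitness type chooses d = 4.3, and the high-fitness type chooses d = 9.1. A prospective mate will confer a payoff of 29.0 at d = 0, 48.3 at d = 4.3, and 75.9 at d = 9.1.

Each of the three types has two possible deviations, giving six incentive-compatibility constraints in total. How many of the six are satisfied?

5

High-fitness (own payoff 75.9 − 2.1×9.1 = 56.79): to d=0 gives 29.0 → no gain ✓; to d=4.3 gives 48.3 − 2.1×4.3 = 39.27 → no gain ✓.
Low-fitness (own payoff 29.0): to d=4.3 gives 48.3 − 9.9×4.3 = 5.73 → no gain ✓; to d=9.1 gives 75.9 − 9.9×9.1 = -14.19 → no gain ✓.
Mid-fitness (own payoff 48.3 − 8.5×4.3 = 11.75): to d=0 gives 29.0 → profitable ✗; to d=9.1 gives 75.9 − 8.5×9.1 = -1.45 → no gain ✓.
5 of the 6 constraints hold; not an equilibrium.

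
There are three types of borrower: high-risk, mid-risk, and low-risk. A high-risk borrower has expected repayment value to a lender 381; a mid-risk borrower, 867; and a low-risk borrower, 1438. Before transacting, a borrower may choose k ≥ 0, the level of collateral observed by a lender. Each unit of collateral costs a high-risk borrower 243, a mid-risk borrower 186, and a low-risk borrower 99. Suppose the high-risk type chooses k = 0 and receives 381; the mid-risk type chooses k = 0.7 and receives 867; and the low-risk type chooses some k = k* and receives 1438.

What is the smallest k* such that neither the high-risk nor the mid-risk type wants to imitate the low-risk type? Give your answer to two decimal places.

High-risk type (on-path payoff 381) won't mimic when 381 ≥ 1438 − 243·k*, i.e. k* ≥ 4.35.
Mid-risk type (on-path payoff 867 − 186×0.7 = 736.8) won't mimic when 736.8 ≥ 1438 − 186·k*, i.e. k* ≥ 3.77.
Both must hold, so k* = max(4.35, 3.77) = 4.35. The high-risk type's constraint binds.

4.35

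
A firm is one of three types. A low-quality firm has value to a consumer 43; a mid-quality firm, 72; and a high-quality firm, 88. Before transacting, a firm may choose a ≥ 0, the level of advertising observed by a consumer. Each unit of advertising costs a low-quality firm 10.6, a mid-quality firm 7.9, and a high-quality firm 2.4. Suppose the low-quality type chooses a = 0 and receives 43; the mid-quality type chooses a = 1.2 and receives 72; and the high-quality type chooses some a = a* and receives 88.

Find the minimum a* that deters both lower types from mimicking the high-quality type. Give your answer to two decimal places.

Low-quality type (on-path payoff 43) won't mimic when 43 ≥ 88 − 10.6·a*, i.e. a* ≥ 4.25.
Mid-quality type (on-path payoff 72 − 7.9×1.2 = 62.52) won't mimic when 62.52 ≥ 88 − 7.9·a*, i.e. a* ≥ 3.23.
Both must hold, so a* = max(4.25, 3.23) = 4.25. The low-quality type's constraint binds.

4.25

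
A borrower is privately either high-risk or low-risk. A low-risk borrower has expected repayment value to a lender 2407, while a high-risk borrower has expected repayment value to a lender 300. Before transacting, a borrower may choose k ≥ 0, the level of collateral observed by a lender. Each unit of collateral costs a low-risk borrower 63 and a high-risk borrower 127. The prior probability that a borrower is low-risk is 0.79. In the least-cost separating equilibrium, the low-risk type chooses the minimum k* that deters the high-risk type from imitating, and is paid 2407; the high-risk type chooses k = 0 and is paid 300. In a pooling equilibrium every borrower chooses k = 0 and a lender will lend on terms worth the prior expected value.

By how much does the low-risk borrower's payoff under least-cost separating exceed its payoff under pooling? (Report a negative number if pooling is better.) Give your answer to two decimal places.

-602.73

Least-cost separating signal: k* solves 300 = 2407 − 127·k*, so k* = (2407 − 300)/127 ≈ 16.5906.
Low-risk type's separating payoff: 2407 − 63 × k* = 2407 − 63 × (2407 − 300)/127 = 2407 − 132741/127 ≈ 1361.7953.
Pooling payoff: 0.79 × 2407 + 0.21 × 300 = 1964.53.
Difference: 1361.7953 − 1964.53 = -602.7347, i.e. -602.73 to two decimal places.
The low-risk type would prefer the pooling outcome.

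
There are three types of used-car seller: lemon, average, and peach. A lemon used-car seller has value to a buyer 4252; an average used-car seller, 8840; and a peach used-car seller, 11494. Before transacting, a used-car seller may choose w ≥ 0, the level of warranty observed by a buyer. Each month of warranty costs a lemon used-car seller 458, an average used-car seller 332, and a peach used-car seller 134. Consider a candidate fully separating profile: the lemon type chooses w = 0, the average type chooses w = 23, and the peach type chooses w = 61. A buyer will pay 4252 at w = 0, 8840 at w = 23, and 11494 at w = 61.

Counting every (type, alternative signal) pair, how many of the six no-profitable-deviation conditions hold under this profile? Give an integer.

3

Peach (own payoff 11494 − 134×61 = 3320): to w=0 gives 4252 → profitable ✗; to w=23 gives 8840 − 134×23 = 5758 → profitable ✗.
Lemon (own payoff 4252): to w=23 gives 8840 − 458×23 = -1694 → no gain ✓; to w=61 gives 11494 − 458×61 = -16444 → no gain ✓.
Average (own payoff 8840 − 332×23 = 1204): to w=0 gives 4252 → profitable ✗; to w=61 gives 11494 − 332×61 = -8758 → no gain ✓.
3 of the 6 constraints hold; not an equilibrium.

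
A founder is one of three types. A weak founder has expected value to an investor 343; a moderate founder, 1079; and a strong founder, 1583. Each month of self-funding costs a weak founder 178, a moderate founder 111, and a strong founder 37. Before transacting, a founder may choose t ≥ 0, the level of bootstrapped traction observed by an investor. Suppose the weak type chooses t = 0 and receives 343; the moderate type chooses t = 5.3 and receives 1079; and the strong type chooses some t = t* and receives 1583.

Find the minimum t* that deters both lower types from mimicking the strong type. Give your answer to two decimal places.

Moderate type (on-path payoff 1079 − 111×5.3 = 490.7) won't mimic when 490.7 ≥ 1583 − 111·t*, i.e. t* ≥ 9.84.
Weak type (on-path payoff 343) won't mimic when 343 ≥ 1583 − 178·t*, i.e. t* ≥ 6.97.
Both must hold, so t* = max(6.97, 9.84) = 9.84. The moderate type's constraint binds.

9.84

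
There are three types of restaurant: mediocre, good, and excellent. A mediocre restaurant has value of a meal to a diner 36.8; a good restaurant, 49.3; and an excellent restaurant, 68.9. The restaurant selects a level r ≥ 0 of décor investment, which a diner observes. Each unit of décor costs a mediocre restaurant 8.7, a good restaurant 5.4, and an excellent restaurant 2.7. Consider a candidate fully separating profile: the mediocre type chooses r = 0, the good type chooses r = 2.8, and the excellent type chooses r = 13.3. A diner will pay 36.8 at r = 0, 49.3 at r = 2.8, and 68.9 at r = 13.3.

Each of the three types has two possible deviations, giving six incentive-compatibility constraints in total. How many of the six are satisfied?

Mediocre (own payoff 36.8): to r=2.8 gives 49.3 − 8.7×2.8 = 24.94 → no gain ✓; to r=13.3 gives 68.9 − 8.7×13.3 = -46.81 → no gain ✓.
Good (own payoff 49.3 − 5.4×2.8 = 34.18): to r=0 gives 36.8 → profitable ✗; to r=13.3 gives 68.9 − 5.4×13.3 = -2.92 → no gain ✓.
Excellent (own payoff 68.9 − 2.7×13.3 = 32.99): to r=0 gives 36.8 → profitable ✗; to r=2.8 gives 49.3 − 2.7×2.8 = 41.74 → profitable ✗.
3 of the 6 constraints hold; not an equilibrium.

3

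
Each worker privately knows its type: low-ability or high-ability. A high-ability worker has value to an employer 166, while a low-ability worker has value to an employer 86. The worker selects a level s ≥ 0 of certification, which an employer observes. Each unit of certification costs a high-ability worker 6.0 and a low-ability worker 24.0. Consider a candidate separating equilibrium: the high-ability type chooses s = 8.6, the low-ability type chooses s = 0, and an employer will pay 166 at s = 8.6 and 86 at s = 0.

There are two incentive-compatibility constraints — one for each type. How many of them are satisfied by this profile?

2

High-ability type: signal → 166 − 6.0 × 8.6 = 114.4; deviate to 0 → 86. IC holds (114.4 ≥ 86).
Low-ability type: stay at 0 → 86; mimic → 166 − 24.0 × 8.6 = -40.4. IC holds (86 ≥ -40.4).
2 of 2 constraints hold, so this is a separating equilibrium.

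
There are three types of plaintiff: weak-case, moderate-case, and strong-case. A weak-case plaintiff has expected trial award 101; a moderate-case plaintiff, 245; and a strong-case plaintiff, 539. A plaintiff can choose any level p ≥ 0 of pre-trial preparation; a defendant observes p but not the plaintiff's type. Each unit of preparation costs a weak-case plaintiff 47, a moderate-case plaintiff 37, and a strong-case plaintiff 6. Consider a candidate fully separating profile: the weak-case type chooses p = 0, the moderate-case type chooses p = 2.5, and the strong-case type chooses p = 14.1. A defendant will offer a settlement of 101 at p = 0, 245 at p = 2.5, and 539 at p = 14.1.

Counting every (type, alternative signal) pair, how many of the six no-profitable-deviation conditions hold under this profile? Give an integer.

5

Strong-case (own payoff 539 − 6×14.1 = 454.4): to p=0 gives 101 → no gain ✓; to p=2.5 gives 245 − 6×2.5 = 230 → no gain ✓.
Moderate-case (own payoff 245 − 37×2.5 = 152.5): to p=0 gives 101 → no gain ✓; to p=14.1 gives 539 − 37×14.1 = 17.3 → no gain ✓.
Weak-case (own payoff 101): to p=2.5 gives 245 − 47×2.5 = 127.5 → profitable ✗; to p=14.1 gives 539 − 47×14.1 = -123.7 → no gain ✓.
5 of the 6 constraints hold; not an equilibrium.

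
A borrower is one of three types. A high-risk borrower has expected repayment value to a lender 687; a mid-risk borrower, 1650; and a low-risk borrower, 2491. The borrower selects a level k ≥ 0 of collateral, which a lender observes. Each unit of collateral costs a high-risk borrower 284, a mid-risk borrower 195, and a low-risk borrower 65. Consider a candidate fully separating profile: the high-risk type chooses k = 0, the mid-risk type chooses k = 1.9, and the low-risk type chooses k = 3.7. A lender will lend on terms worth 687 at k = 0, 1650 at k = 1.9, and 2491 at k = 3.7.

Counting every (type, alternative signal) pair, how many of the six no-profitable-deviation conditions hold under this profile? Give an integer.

3

Mid-risk (own payoff 1650 − 195×1.9 = 1279.5): to k=0 gives 687 → no gain ✓; to k=3.7 gives 2491 − 195×3.7 = 1769.5 → profitable ✗.
High-risk (own payoff 687): to k=1.9 gives 1650 − 284×1.9 = 1110.4 → profitable ✗; to k=3.7 gives 2491 − 284×3.7 = 1440.2 → profitable ✗.
Low-risk (own payoff 2491 − 65×3.7 = 2250.5): to k=0 gives 687 → no gain ✓; to k=1.9 gives 1650 − 65×1.9 = 1526.5 → no gain ✓.
3 of the 6 constraints hold; not an equilibrium.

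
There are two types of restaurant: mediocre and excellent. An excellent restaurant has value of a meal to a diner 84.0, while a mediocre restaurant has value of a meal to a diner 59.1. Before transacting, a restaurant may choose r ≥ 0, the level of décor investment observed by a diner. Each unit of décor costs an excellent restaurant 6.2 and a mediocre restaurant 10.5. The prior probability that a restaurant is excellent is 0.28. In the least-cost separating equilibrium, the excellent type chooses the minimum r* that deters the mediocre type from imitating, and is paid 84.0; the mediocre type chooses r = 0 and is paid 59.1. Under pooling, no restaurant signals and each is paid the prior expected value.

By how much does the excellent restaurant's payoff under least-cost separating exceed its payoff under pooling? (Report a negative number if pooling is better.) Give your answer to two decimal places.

3.23

Least-cost separating signal: r* solves 59.1 = 84.0 − 10.5·r*, so r* = (84.0 − 59.1)/10.5 ≈ 2.3714.
Excellent type's separating payoff: 84.0 − 6.2 × r* = 84.0 − 6.2 × (84.0 − 59.1)/10.5 = 84.0 − 154.38/10.5 ≈ 69.2971.
Pooling payoff: 0.28 × 84.0 + 0.72 × 59.1 = 66.072.
Difference: 69.2971 − 66.072 = 3.2251, i.e. 3.23 to two decimal places.
The excellent type prefers to separate.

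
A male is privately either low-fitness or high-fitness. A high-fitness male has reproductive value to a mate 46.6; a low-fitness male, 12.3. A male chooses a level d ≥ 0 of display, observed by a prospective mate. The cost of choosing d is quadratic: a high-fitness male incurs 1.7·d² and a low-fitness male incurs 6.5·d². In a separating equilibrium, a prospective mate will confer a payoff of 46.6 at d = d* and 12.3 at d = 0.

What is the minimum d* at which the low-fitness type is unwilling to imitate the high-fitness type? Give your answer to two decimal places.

The low-fitness type at d = 0 receives 12.3; imitating at d* yields 46.6 − 6.5·d*².
Indifference: 12.3 = 46.6 − 6.5·d*², so d*² = (46.6 − 12.3) / 6.5 ≈ 5.2769.
d* = √5.2769 ≈ 2.30.

2.30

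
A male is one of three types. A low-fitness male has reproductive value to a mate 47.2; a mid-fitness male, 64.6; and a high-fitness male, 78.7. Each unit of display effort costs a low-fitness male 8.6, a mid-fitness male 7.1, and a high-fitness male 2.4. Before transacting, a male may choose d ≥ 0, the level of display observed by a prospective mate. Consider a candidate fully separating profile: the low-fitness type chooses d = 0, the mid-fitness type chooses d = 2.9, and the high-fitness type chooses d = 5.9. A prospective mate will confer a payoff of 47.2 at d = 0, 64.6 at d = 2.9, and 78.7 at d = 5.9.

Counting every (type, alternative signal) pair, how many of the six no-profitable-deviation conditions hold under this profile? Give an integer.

Low-fitness (own payoff 47.2): to d=2.9 gives 64.6 − 8.6×2.9 = 39.66 → no gain ✓; to d=5.9 gives 78.7 − 8.6×5.9 = 27.96 → no gain ✓.
Mid-fitness (own payoff 64.6 − 7.1×2.9 = 44.01): to d=0 gives 47.2 → profitable ✗; to d=5.9 gives 78.7 − 7.1×5.9 = 36.81 → no gain ✓.
High-fitness (own payoff 78.7 − 2.4×5.9 = 64.54): to d=0 gives 47.2 → no gain ✓; to d=2.9 gives 64.6 − 2.4×2.9 = 57.64 → no gain ✓.
5 of the 6 constraints hold; not an equilibrium.

5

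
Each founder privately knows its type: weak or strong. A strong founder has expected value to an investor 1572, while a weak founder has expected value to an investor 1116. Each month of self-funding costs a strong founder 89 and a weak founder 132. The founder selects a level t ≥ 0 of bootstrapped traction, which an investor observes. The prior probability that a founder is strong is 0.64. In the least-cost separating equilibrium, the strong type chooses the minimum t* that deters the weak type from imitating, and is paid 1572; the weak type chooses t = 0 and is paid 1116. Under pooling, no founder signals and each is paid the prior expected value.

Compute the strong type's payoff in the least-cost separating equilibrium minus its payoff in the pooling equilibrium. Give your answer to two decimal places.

Least-cost separating signal: t* solves 1116 = 1572 − 132·t*, so t* = (1572 − 1116)/132 ≈ 3.4545.
Strong type's separating payoff: 1572 − 89 × t* = 1572 − 89 × (1572 − 1116)/132 = 1572 − 40584/132 ≈ 1264.5455.
Pooling payoff: 0.64 × 1572 + 0.36 × 1116 = 1407.84.
Difference: 1264.5455 − 1407.84 = -143.2945, i.e. -143.29 to two decimal places.
The strong type would prefer the pooling outcome.

-143.29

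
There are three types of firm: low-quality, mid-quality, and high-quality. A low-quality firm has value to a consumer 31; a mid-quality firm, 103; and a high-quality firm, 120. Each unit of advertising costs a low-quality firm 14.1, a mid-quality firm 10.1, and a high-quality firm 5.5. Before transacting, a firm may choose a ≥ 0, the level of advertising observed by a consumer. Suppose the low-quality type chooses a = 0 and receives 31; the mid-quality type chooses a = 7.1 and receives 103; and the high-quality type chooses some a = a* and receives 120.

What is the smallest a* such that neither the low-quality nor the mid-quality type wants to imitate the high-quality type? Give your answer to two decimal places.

8.78

Low-quality type (on-path payoff 31) won't mimic when 31 ≥ 120 − 14.1·a*, i.e. a* ≥ 6.31.
Mid-quality type (on-path payoff 103 − 10.1×7.1 = 31.29) won't mimic when 31.29 ≥ 120 − 10.1·a*, i.e. a* ≥ 8.78.
Both must hold, so a* = max(6.31, 8.78) = 8.78. The mid-quality type's constraint binds.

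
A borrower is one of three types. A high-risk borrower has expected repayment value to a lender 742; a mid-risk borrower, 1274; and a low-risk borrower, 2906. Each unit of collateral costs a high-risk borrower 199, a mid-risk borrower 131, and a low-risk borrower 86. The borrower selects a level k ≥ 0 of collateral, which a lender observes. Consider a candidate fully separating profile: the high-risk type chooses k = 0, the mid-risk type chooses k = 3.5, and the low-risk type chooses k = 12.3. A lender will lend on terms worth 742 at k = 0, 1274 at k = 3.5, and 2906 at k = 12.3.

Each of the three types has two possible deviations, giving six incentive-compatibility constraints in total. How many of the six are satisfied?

5

High-risk (own payoff 742): to k=3.5 gives 1274 − 199×3.5 = 577.5 → no gain ✓; to k=12.3 gives 2906 − 199×12.3 = 458.3 → no gain ✓.
Low-risk (own payoff 2906 − 86×12.3 = 1848.2): to k=0 gives 742 → no gain ✓; to k=3.5 gives 1274 − 86×3.5 = 973 → no gain ✓.
Mid-risk (own payoff 1274 − 131×3.5 = 815.5): to k=0 gives 742 → no gain ✓; to k=12.3 gives 2906 − 131×12.3 = 1294.7 → profitable ✗.
5 of the 6 constraints hold; not an equilibrium.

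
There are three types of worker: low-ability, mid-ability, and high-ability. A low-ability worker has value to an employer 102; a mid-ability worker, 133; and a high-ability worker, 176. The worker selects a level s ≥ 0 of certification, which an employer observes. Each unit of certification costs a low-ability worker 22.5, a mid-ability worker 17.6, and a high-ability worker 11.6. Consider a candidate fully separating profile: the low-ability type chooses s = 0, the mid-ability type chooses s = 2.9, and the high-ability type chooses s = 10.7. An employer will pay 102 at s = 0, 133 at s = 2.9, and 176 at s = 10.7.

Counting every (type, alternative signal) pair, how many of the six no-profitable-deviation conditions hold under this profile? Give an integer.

3

High-ability (own payoff 176 − 11.6×10.7 = 51.88): to s=0 gives 102 → profitable ✗; to s=2.9 gives 133 − 11.6×2.9 = 99.36 → profitable ✗.
Mid-ability (own payoff 133 − 17.6×2.9 = 81.96): to s=0 gives 102 → profitable ✗; to s=10.7 gives 176 − 17.6×10.7 = -12.32 → no gain ✓.
Low-ability (own payoff 102): to s=2.9 gives 133 − 22.5×2.9 = 67.75 → no gain ✓; to s=10.7 gives 176 − 22.5×10.7 = -64.75 → no gain ✓.
3 of the 6 constraints hold; not an equilibrium.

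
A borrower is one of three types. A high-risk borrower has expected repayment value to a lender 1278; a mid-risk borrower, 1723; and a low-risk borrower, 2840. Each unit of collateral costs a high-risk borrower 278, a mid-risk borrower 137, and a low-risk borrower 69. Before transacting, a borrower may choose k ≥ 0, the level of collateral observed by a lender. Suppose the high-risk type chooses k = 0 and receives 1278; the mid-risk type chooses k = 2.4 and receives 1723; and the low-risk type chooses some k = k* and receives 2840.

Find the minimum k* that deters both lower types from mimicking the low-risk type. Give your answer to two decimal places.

High-risk type (on-path payoff 1278) won't mimic when 1278 ≥ 2840 − 278·k*, i.e. k* ≥ 5.62.
Mid-risk type (on-path payoff 1723 − 137×2.4 = 1394.2) won't mimic when 1394.2 ≥ 2840 − 137·k*, i.e. k* ≥ 10.55.
Both must hold, so k* = max(5.62, 10.55) = 10.55. The mid-risk type's constraint binds.

10.55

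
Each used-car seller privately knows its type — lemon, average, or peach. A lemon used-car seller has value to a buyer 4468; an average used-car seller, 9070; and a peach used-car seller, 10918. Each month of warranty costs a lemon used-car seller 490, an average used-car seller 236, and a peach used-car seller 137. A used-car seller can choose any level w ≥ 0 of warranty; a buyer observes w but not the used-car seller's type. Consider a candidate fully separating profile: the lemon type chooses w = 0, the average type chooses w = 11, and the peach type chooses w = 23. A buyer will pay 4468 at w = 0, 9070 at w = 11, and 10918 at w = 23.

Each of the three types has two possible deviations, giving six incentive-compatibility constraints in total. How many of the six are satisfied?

6

Average (own payoff 9070 − 236×11 = 6474): to w=0 gives 4468 → no gain ✓; to w=23 gives 10918 − 236×23 = 5490 → no gain ✓.
Peach (own payoff 10918 − 137×23 = 7767): to w=0 gives 4468 → no gain ✓; to w=11 gives 9070 − 137×11 = 7563 → no gain ✓.
Lemon (own payoff 4468): to w=11 gives 9070 − 490×11 = 3680 → no gain ✓; to w=23 gives 10918 − 490×23 = -352 → no gain ✓.
6 of the 6 constraints hold; this profile is a separating equilibrium.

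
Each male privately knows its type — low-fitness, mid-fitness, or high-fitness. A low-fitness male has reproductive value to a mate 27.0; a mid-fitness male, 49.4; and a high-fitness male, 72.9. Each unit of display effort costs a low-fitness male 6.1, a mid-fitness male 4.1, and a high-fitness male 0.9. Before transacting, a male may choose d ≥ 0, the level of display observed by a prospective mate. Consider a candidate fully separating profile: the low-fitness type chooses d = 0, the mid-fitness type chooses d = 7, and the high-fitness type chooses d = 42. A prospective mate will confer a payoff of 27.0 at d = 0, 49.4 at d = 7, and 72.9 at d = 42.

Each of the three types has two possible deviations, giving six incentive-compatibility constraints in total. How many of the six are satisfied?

High-fitness (own payoff 72.9 − 0.9×42 = 35.1): to d=0 gives 27.0 → no gain ✓; to d=7 gives 49.4 − 0.9×7 = 43.1 → profitable ✗.
Low-fitness (own payoff 27.0): to d=7 gives 49.4 − 6.1×7 = 6.7 → no gain ✓; to d=42 gives 72.9 − 6.1×42 = -183.3 → no gain ✓.
Mid-fitness (own payoff 49.4 − 4.1×7 = 20.7): to d=0 gives 27.0 → profitable ✗; to d=42 gives 72.9 − 4.1×42 = -99.3 → no gain ✓.
4 of the 6 constraints hold; not an equilibrium.

4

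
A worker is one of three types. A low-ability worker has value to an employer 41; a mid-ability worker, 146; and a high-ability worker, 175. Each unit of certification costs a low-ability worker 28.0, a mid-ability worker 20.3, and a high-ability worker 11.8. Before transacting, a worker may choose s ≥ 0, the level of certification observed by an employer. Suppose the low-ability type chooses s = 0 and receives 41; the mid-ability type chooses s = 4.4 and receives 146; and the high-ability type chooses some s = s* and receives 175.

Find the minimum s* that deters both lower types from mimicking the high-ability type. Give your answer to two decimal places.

5.83

Mid-ability type (on-path payoff 146 − 20.3×4.4 = 56.68) won't mimic when 56.68 ≥ 175 − 20.3·s*, i.e. s* ≥ 5.83.
Low-ability type (on-path payoff 41) won't mimic when 41 ≥ 175 − 28.0·s*, i.e. s* ≥ 4.79.
Both must hold, so s* = max(4.79, 5.83) = 5.83. The mid-ability type's constraint binds.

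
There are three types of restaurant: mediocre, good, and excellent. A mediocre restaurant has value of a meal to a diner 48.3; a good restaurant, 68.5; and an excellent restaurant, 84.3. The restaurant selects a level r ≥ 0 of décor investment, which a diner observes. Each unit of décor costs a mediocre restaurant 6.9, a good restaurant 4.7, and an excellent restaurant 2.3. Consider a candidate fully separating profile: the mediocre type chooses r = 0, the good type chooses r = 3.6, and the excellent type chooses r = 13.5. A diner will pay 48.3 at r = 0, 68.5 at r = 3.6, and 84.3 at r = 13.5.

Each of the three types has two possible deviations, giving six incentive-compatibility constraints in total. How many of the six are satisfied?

Good (own payoff 68.5 − 4.7×3.6 = 51.58): to r=0 gives 48.3 → no gain ✓; to r=13.5 gives 84.3 − 4.7×13.5 = 20.85 → no gain ✓.
Excellent (own payoff 84.3 − 2.3×13.5 = 53.25): to r=0 gives 48.3 → no gain ✓; to r=3.6 gives 68.5 − 2.3×3.6 = 60.22 → profitable ✗.
Mediocre (own payoff 48.3): to r=3.6 gives 68.5 − 6.9×3.6 = 43.66 → no gain ✓; to r=13.5 gives 84.3 − 6.9×13.5 = -8.85 → no gain ✓.
5 of the 6 constraints hold; not an equilibrium.

5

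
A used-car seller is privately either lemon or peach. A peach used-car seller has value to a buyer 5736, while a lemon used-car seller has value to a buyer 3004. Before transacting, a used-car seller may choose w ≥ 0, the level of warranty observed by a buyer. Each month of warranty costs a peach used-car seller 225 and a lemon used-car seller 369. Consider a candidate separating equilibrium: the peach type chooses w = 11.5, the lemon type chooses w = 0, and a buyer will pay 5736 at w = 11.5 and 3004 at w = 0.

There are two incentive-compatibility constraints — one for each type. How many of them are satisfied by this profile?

Lemon type: stay at 0 → 3004; mimic → 5736 − 369 × 11.5 = 1492.5. IC holds (3004 ≥ 1492.5).
Peach type: signal → 5736 − 225 × 11.5 = 3148.5; deviate to 0 → 3004. IC holds (3148.5 ≥ 3004).
2 of 2 constraints hold, so this is a separating equilibrium.

2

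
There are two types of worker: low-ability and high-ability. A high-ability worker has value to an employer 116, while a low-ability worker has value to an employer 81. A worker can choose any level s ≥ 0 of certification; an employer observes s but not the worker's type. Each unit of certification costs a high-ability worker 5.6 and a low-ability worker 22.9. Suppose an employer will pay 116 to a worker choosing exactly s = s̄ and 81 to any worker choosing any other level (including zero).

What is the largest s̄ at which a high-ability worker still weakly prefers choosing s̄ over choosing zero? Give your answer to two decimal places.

Choosing s̄ yields the high-ability type 116 − 5.6·s̄; choosing zero yields 81.
The high-ability type is indifferent at 116 − 5.6·s̄ = 81, i.e. s̄ = (116 − 81) / 5.6 = 6.25.
For any s̄ above 6.25 the high-ability type would rather pool at zero, so separation collapses.

6.25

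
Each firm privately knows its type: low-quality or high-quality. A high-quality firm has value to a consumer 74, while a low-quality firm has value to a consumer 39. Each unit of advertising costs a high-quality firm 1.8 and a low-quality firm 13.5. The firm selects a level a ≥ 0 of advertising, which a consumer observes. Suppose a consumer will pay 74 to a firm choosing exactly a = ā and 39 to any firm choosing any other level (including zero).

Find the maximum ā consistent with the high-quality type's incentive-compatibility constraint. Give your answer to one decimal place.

19.4

Choosing ā yields the high-quality type 74 − 1.8·ā; choosing zero yields 39.
The high-quality type is indifferent at 74 − 1.8·ā = 39, i.e. ā = (74 − 39) / 1.8 ≈ 19.4.
For any ā above 19.4 the high-quality type would rather pool at zero, so separation collapses.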